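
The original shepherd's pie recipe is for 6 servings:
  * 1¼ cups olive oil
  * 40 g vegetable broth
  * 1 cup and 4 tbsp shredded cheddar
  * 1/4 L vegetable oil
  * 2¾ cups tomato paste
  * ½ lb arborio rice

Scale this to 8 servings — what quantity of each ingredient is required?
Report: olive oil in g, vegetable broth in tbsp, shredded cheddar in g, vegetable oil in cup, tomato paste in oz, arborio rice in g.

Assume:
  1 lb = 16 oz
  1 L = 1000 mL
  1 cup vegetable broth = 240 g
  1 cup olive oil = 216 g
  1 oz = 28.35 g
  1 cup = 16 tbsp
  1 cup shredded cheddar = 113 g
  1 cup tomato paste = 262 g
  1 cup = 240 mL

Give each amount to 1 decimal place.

olive oil: 360.0 g; vegetable broth: 3.6 tbsp; shredded cheddar: 188.3 g; vegetable oil: 1.4 cup; tomato paste: 33.9 oz; arborio rice: 302.4 g

Scaling factor: 8/6 = 4/3.
olive oil: 1.25 cup × 4/3 × 216 g/cup = 360.0 g
vegetable broth: 40 g × 4/3 ÷ 240 g/cup × 16 tbsp/cup ≈ 3.6 tbsp
shredded cheddar: (1 cup + 4 tbsp = 1.25 cup) × 4/3 × 113 g/cup ≈ 188.3 g
vegetable oil: 0.25 L × 4/3 × 1000 mL/L ÷ 240 mL/cup ≈ 1.4 cup
tomato paste: 2.75 cup × 4/3 × 262 g/cup ÷ 28.35 g/oz ≈ 33.9 oz
arborio rice: 0.5 lb × 4/3 × 16 oz/lb × 28.35 g/oz = 302.4 g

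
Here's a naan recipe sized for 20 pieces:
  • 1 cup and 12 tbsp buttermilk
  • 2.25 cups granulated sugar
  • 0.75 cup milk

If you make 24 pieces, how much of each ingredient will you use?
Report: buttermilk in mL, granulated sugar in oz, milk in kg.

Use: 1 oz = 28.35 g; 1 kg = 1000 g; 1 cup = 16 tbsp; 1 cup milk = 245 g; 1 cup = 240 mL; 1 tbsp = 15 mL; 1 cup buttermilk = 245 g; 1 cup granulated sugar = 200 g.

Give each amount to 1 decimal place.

buttermilk: 504.0 mL; granulated sugar: 19.0 oz; milk: 0.2 kg

Scaling factor: 24/20 = 6/5 = 1.2.
buttermilk: (1 cup + 12 tbsp = 1.75 cup) × 6/5 × 240 mL/cup = 504.0 mL
granulated sugar: 2.25 cup × 6/5 × 200 g/cup ÷ 28.35 g/oz ≈ 19.0 oz
milk: 0.75 cup × 6/5 × 245 g/cup ÷ 1000 g/kg ≈ 0.2 kg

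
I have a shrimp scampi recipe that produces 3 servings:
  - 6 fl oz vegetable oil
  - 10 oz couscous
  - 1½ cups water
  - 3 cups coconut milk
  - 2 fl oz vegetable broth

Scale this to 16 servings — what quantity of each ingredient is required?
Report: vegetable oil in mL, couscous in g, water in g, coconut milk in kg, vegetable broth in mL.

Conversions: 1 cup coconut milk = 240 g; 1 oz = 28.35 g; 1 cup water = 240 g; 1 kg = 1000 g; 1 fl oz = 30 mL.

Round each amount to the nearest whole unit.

Scaling factor: 16/3.
vegetable oil: 6 fl oz × 16/3 × 30 mL/fl oz = 960 mL
couscous: 10 oz × 16/3 × 28.35 g/oz = 1512 g
water: 1.5 cup × 16/3 × 240 g/cup = 1920 g
coconut milk: 3 cup × 16/3 × 240 g/cup ÷ 1000 g/kg ≈ 4 kg
vegetable broth: 2 fl oz × 16/3 × 30 mL/fl oz = 320 mL

vegetable oil: 960 mL; couscous: 1512 g; water: 1920 g; coconut milk: 4 kg; vegetable broth: 320 mL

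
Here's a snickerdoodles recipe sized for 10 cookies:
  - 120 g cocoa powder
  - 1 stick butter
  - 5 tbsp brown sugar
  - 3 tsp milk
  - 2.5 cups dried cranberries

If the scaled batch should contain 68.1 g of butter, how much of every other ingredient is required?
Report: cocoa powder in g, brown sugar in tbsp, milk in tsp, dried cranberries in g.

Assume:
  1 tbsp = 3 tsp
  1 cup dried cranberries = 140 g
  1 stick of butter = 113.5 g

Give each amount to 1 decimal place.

The original recipe has 113.5 g of butter, so the scaling factor is 68.1 ÷ 113.5 = 3/5 = 0.6.
cocoa powder: 120 g × 3/5 = 72.0 g
brown sugar: 5 tbsp × 3/5 = 3.0 tbsp
milk: 3 tsp × 3/5 = 1.8 tsp
dried cranberries: 2.5 cup × 3/5 × 140 g/cup = 210.0 g

cocoa powder: 72.0 g; brown sugar: 3.0 tbsp; milk: 1.8 tsp; dried cranberries: 210.0 g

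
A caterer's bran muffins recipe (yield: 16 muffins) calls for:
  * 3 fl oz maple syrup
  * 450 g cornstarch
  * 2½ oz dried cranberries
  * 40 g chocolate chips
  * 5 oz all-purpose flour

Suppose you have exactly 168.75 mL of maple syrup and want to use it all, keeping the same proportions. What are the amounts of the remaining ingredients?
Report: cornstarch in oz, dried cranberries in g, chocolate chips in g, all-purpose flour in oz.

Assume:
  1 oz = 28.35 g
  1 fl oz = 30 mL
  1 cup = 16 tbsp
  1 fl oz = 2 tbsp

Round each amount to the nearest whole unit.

The original recipe has 90 mL of maple syrup, so the scaling factor is 168.75 ÷ 90 = 15/8 = 1.875.
cornstarch: 450 g × 15/8 ÷ 28.35 g/oz ≈ 30 oz
dried cranberries: 2.5 oz × 15/8 × 28.35 g/oz ≈ 133 g
chocolate chips: 40 g × 15/8 = 75 g
all-purpose flour: 5 oz × 15/8 ≈ 9 oz

cornstarch: 30 oz; dried cranberries: 133 g; chocolate chips: 75 g; all-purpose flour: 9 oz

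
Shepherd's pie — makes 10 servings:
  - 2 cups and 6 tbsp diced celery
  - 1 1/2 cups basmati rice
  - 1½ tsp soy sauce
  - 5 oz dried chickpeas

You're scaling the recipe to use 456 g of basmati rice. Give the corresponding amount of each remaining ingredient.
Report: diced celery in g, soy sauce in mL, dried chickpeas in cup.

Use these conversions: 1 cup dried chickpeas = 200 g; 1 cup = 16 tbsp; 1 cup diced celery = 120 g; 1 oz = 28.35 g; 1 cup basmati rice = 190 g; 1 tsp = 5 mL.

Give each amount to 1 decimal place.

The original recipe has 285 g of basmati rice, so the scaling factor is 456 ÷ 285 = 8/5 = 1.6.
diced celery: (2 cup + 6 tbsp = 2.375 cup) × 8/5 × 120 g/cup = 456.0 g
soy sauce: 1.5 tsp × 8/5 × 5 mL/tsp = 12.0 mL
dried chickpeas: 5 oz × 8/5 × 28.35 g/oz ÷ 200 g/cup ≈ 1.1 cup

diced celery: 456.0 g; soy sauce: 12.0 mL; dried chickpeas: 1.1 cup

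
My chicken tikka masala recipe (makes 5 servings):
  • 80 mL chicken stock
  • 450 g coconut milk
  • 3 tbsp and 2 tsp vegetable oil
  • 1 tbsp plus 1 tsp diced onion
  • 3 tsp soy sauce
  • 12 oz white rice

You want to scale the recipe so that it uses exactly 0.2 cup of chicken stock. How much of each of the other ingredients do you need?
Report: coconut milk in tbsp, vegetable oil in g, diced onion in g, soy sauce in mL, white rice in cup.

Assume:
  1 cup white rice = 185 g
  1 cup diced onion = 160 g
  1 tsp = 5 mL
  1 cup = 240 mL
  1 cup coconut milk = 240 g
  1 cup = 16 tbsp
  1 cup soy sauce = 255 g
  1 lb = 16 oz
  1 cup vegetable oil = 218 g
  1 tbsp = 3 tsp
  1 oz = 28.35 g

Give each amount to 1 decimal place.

coconut milk: 18.0 tbsp; vegetable oil: 30.0 g; diced onion: 8.0 g; soy sauce: 9.0 mL; white rice: 1.1 cup

The original recipe has 1/3 cup of chicken stock, so the scaling factor is 0.2 ÷ 1/3 = 3/5 = 0.6.
coconut milk: 450 g × 3/5 ÷ 240 g/cup × 16 tbsp/cup = 18.0 tbsp
vegetable oil: (3 tbsp + 2 tsp = 11/3 tbsp) × 3/5 ÷ 16 tbsp/cup × 218 g/cup ≈ 30.0 g
diced onion: (1 tbsp + 1 tsp = 4/3 tbsp) × 3/5 ÷ 16 tbsp/cup × 160 g/cup = 8.0 g
soy sauce: 3 tsp × 3/5 × 5 mL/tsp = 9.0 mL
white rice: 12 oz × 3/5 × 28.35 g/oz ÷ 185 g/cup ≈ 1.1 cup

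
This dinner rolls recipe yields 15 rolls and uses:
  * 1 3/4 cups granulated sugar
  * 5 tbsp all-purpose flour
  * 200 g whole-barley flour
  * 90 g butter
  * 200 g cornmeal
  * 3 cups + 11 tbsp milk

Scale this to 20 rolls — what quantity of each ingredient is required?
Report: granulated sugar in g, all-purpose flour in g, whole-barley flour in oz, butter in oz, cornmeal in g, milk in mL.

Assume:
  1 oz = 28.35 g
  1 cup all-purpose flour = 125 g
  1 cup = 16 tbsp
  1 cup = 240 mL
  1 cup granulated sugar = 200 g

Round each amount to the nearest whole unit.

granulated sugar: 467 g; all-purpose flour: 52 g; whole-barley flour: 9 oz; butter: 4 oz; cornmeal: 267 g; milk: 1180 mL

Scaling factor: 20/15 = 4/3.
granulated sugar: 1.75 cup × 4/3 × 200 g/cup ≈ 467 g
all-purpose flour: 5 tbsp × 4/3 ÷ 16 tbsp/cup × 125 g/cup ≈ 52 g
whole-barley flour: 200 g × 4/3 ÷ 28.35 g/oz ≈ 9 oz
butter: 90 g × 4/3 ÷ 28.35 g/oz ≈ 4 oz
cornmeal: 200 g × 4/3 ≈ 267 g
milk: (3 cup + 11 tbsp = 3.6875 cup) × 4/3 × 240 mL/cup = 1180 mL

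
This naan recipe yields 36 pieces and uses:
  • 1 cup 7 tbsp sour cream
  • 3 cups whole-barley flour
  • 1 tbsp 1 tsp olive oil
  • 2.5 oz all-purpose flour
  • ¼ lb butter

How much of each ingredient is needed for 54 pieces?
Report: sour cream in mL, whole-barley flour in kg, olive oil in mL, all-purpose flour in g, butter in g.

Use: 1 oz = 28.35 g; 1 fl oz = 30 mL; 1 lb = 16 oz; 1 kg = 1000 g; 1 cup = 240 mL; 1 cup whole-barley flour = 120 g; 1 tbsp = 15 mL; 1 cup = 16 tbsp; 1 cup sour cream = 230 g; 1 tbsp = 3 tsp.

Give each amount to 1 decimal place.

sour cream: 517.5 mL; whole-barley flour: 0.5 kg; olive oil: 30.0 mL; all-purpose flour: 106.3 g; butter: 170.1 g

Scaling factor: 54/36 = 3/2 = 1.5.
sour cream: (1 cup + 7 tbsp = 1.4375 cup) × 3/2 × 240 mL/cup = 517.5 mL
whole-barley flour: 3 cup × 3/2 × 120 g/cup ÷ 1000 g/kg ≈ 0.5 kg
olive oil: (1 tbsp + 1 tsp = 4/3 tbsp) × 3/2 × 15 mL/tbsp = 30.0 mL
all-purpose flour: 2.5 oz × 3/2 × 28.35 g/oz ≈ 106.3 g
butter: 0.25 lb × 3/2 × 16 oz/lb × 28.35 g/oz = 170.1 g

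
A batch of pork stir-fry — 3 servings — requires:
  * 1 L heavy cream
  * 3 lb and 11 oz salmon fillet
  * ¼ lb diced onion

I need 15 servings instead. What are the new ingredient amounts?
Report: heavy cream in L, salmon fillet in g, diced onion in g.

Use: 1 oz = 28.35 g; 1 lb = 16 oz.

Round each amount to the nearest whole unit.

Scaling factor: 15/3 = 5.
heavy cream: 1 L × 5 = 5 L
salmon fillet: (3 lb + 11 oz = 3.6875 lb) × 5 × 16 oz/lb × 28.35 g/oz ≈ 8363 g
diced onion: 0.25 lb × 5 × 16 oz/lb × 28.35 g/oz = 567 g

heavy cream: 5 L; salmon fillet: 8363 g; diced onion: 567 g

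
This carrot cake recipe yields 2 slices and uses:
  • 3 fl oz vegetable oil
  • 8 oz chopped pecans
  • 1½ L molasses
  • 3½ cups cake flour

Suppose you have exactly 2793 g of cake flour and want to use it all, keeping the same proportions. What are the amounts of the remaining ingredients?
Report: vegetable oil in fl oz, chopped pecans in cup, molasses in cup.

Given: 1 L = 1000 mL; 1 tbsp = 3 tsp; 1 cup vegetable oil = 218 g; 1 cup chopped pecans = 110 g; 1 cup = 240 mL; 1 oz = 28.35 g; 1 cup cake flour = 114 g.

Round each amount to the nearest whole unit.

The original recipe has 399 g of cake flour, so the scaling factor is 2793 ÷ 399 = 7.
vegetable oil: 3 fl oz × 7 = 21 fl oz
chopped pecans: 8 oz × 7 × 28.35 g/oz ÷ 110 g/cup ≈ 14 cup
molasses: 1.5 L × 7 × 1000 mL/L ÷ 240 mL/cup ≈ 44 cup

vegetable oil: 21 fl oz; chopped pecans: 14 cup; molasses: 44 cup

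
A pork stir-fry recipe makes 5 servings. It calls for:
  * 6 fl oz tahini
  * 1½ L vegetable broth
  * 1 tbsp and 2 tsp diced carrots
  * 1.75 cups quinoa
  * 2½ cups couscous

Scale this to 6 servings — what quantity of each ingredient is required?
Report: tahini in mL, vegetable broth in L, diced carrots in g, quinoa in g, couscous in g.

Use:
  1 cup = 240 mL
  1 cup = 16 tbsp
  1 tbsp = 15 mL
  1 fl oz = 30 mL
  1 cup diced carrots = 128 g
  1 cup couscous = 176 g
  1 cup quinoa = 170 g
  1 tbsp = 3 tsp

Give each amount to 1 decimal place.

Scaling factor: 6/5 = 1.2.
tahini: 6 fl oz × 6/5 × 30 mL/fl oz = 216.0 mL
vegetable broth: 1.5 L × 6/5 = 1.8 L
diced carrots: (1 tbsp + 2 tsp = 5/3 tbsp) × 6/5 ÷ 16 tbsp/cup × 128 g/cup = 16.0 g
quinoa: 1.75 cup × 6/5 × 170 g/cup = 357.0 g
couscous: 2.5 cup × 6/5 × 176 g/cup = 528.0 g

tahini: 216.0 mL; vegetable broth: 1.8 L; diced carrots: 16.0 g; quinoa: 357.0 g; couscous: 528.0 g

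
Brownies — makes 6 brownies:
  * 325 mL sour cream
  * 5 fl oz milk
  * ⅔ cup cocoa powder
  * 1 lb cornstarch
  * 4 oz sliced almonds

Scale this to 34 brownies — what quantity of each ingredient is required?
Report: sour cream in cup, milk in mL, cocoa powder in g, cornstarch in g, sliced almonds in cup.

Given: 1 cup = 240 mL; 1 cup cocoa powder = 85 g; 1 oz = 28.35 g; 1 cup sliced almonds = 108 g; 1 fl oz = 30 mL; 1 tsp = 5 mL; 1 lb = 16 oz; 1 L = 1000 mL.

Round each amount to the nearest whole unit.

sour cream: 8 cup; milk: 850 mL; cocoa powder: 321 g; cornstarch: 2570 g; sliced almonds: 6 cup

Scaling factor: 34/6 = 17/3.
sour cream: 325 mL × 17/3 ÷ 240 mL/cup ≈ 8 cup
milk: 5 fl oz × 17/3 × 30 mL/fl oz = 850 mL
cocoa powder: 2/3 cup × 17/3 × 85 g/cup ≈ 321 g
cornstarch: 1 lb × 17/3 × 16 oz/lb × 28.35 g/oz ≈ 2570 g
sliced almonds: 4 oz × 17/3 × 28.35 g/oz ÷ 108 g/cup ≈ 6 cup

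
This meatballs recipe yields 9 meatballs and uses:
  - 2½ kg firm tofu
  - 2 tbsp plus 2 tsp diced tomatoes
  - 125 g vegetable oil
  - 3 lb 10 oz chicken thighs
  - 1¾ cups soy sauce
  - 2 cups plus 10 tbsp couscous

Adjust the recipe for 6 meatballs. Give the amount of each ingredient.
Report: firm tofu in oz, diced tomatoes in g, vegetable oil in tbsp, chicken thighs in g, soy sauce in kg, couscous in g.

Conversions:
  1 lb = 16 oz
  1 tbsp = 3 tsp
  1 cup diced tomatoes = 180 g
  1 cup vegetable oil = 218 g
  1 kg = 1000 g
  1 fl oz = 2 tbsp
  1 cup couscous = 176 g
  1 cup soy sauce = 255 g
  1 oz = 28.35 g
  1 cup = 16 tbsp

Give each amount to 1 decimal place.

firm tofu: 58.8 oz; diced tomatoes: 20.0 g; vegetable oil: 6.1 tbsp; chicken thighs: 1096.2 g; soy sauce: 0.3 kg; couscous: 308.0 g

Scaling factor: 6/9 = 2/3.
firm tofu: 2.5 kg × 2/3 × 1000 g/kg ÷ 28.35 g/oz ≈ 58.8 oz
diced tomatoes: (2 tbsp + 2 tsp = 8/3 tbsp) × 2/3 ÷ 16 tbsp/cup × 180 g/cup = 20.0 g
vegetable oil: 125 g × 2/3 ÷ 218 g/cup × 16 tbsp/cup ≈ 6.1 tbsp
chicken thighs: (3 lb + 10 oz = 3.625 lb) × 2/3 × 16 oz/lb × 28.35 g/oz = 1096.2 g
soy sauce: 1.75 cup × 2/3 × 255 g/cup ÷ 1000 g/kg ≈ 0.3 kg
couscous: (2 cup + 10 tbsp = 2.625 cup) × 2/3 × 176 g/cup = 308.0 g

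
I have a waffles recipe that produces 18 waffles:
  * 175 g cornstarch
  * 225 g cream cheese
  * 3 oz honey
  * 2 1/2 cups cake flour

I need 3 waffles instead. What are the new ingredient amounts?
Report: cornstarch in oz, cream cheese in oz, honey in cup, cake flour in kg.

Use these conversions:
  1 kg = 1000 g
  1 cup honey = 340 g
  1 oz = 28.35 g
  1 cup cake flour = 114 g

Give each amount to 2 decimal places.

Scaling factor: 3/18 = 1/6.
cornstarch: 175 g × 1/6 ÷ 28.35 g/oz ≈ 1.03 oz
cream cheese: 225 g × 1/6 ÷ 28.35 g/oz ≈ 1.32 oz
honey: 3 oz × 1/6 × 28.35 g/oz ÷ 340 g/cup ≈ 0.04 cup
cake flour: 2.5 cup × 1/6 × 114 g/cup ÷ 1000 g/kg ≈ 0.05 kg

cornstarch: 1.03 oz; cream cheese: 1.32 oz; honey: 0.04 cup; cake flour: 0.05 kg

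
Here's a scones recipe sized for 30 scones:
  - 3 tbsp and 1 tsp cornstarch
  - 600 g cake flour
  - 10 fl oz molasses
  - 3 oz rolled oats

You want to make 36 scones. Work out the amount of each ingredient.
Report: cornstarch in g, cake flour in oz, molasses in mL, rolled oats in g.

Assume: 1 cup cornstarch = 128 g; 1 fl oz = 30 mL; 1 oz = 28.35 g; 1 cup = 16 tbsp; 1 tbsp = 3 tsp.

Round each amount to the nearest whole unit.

cornstarch: 32 g; cake flour: 25 oz; molasses: 360 mL; rolled oats: 102 g

Scaling factor: 36/30 = 6/5 = 1.2.
cornstarch: (3 tbsp + 1 tsp = 10/3 tbsp) × 6/5 ÷ 16 tbsp/cup × 128 g/cup = 32 g
cake flour: 600 g × 6/5 ÷ 28.35 g/oz ≈ 25 oz
molasses: 10 fl oz × 6/5 × 30 mL/fl oz = 360 mL
rolled oats: 3 oz × 6/5 × 28.35 g/oz ≈ 102 g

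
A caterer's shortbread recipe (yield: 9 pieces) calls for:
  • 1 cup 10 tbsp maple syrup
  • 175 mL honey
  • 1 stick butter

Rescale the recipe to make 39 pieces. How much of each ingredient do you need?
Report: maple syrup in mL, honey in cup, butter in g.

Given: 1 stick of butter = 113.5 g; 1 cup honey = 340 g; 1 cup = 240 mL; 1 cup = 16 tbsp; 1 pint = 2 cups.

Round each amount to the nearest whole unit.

maple syrup: 1690 mL; honey: 3 cup; butter: 492 g

Scaling factor: 39/9 = 13/3.
maple syrup: (1 cup + 10 tbsp = 1.625 cup) × 13/3 × 240 mL/cup = 1690 mL
honey: 175 mL × 13/3 ÷ 240 mL/cup ≈ 3 cup
butter: 1 stick × 13/3 × 113.5 g/stick ≈ 492 g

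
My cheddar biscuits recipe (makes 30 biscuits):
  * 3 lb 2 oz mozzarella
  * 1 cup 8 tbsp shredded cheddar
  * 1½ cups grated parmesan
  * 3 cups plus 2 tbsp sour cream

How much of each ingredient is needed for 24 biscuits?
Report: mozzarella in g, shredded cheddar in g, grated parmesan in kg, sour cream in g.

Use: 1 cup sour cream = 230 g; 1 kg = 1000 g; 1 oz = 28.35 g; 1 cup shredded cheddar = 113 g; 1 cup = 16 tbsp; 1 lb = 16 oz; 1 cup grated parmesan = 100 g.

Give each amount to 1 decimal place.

mozzarella: 1134.0 g; shredded cheddar: 135.6 g; grated parmesan: 0.1 kg; sour cream: 575.0 g

Scaling factor: 24/30 = 4/5 = 0.8.
mozzarella: (3 lb + 2 oz = 3.125 lb) × 4/5 × 16 oz/lb × 28.35 g/oz = 1134.0 g
shredded cheddar: (1 cup + 8 tbsp = 1.5 cup) × 4/5 × 113 g/cup = 135.6 g
grated parmesan: 1.5 cup × 4/5 × 100 g/cup ÷ 1000 g/kg ≈ 0.1 kg
sour cream: (3 cup + 2 tbsp = 3.125 cup) × 4/5 × 230 g/cup = 575.0 g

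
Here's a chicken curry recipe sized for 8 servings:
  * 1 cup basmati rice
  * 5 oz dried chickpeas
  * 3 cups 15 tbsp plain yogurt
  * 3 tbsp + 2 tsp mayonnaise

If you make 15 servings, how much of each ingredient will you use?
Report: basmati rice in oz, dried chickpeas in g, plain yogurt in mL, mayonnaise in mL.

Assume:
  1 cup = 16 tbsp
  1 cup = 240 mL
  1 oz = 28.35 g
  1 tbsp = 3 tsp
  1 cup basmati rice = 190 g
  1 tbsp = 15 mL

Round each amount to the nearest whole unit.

basmati rice: 13 oz; dried chickpeas: 266 g; plain yogurt: 1772 mL; mayonnaise: 103 mL

Scaling factor: 15/8 = 1.875.
basmati rice: 1 cup × 15/8 × 190 g/cup ÷ 28.35 g/oz ≈ 13 oz
dried chickpeas: 5 oz × 15/8 × 28.35 g/oz ≈ 266 g
plain yogurt: (3 cup + 15 tbsp = 3.9375 cup) × 15/8 × 240 mL/cup ≈ 1772 mL
mayonnaise: (3 tbsp + 2 tsp = 11/3 tbsp) × 15/8 × 15 mL/tbsp ≈ 103 mL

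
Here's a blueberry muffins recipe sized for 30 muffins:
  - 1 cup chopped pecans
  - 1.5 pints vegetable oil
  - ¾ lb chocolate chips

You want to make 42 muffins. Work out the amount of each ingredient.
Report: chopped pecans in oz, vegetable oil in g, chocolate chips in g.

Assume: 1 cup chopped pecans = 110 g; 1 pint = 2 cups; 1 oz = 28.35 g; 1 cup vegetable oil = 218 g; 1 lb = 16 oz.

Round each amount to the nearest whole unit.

chopped pecans: 5 oz; vegetable oil: 916 g; chocolate chips: 476 g

Scaling factor: 42/30 = 7/5 = 1.4.
chopped pecans: 1 cup × 7/5 × 110 g/cup ÷ 28.35 g/oz ≈ 5 oz
vegetable oil: 1.5 pint × 7/5 × 2 cup/pint × 218 g/cup ≈ 916 g
chocolate chips: 0.75 lb × 7/5 × 16 oz/lb × 28.35 g/oz ≈ 476 g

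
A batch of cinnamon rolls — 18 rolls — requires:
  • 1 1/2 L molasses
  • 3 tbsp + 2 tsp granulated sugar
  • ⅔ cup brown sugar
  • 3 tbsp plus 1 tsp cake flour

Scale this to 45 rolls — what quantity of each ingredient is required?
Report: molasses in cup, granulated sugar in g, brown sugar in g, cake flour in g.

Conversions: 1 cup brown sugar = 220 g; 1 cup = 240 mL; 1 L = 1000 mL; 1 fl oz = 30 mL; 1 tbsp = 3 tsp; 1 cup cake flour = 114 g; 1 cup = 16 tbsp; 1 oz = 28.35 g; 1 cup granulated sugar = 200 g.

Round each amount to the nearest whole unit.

molasses: 16 cup; granulated sugar: 115 g; brown sugar: 367 g; cake flour: 59 g

Scaling factor: 45/18 = 5/2 = 2.5.
molasses: 1.5 L × 5/2 × 1000 mL/L ÷ 240 mL/cup ≈ 16 cup
granulated sugar: (3 tbsp + 2 tsp = 11/3 tbsp) × 5/2 ÷ 16 tbsp/cup × 200 g/cup ≈ 115 g
brown sugar: 2/3 cup × 5/2 × 220 g/cup ≈ 367 g
cake flour: (3 tbsp + 1 tsp = 10/3 tbsp) × 5/2 ÷ 16 tbsp/cup × 114 g/cup ≈ 59 g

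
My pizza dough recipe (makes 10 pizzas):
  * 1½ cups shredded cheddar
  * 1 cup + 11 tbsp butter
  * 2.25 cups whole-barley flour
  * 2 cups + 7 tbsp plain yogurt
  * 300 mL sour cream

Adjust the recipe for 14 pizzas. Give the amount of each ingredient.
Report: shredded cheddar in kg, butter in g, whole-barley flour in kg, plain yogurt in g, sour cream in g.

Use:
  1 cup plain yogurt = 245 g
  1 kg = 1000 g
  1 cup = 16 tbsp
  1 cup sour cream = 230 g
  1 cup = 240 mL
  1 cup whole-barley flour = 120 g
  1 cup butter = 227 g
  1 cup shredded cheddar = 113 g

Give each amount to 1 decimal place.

Scaling factor: 14/10 = 7/5 = 1.4.
shredded cheddar: 1.5 cup × 7/5 × 113 g/cup ÷ 1000 g/kg ≈ 0.2 kg
butter: (1 cup + 11 tbsp = 1.6875 cup) × 7/5 × 227 g/cup ≈ 536.3 g
whole-barley flour: 2.25 cup × 7/5 × 120 g/cup ÷ 1000 g/kg ≈ 0.4 kg
plain yogurt: (2 cup + 7 tbsp = 2.4375 cup) × 7/5 × 245 g/cup ≈ 836.1 g
sour cream: 300 mL × 7/5 ÷ 240 mL/cup × 230 g/cup = 402.5 g

shredded cheddar: 0.2 kg; butter: 536.3 g; whole-barley flour: 0.4 kg; plain yogurt: 836.1 g; sour cream: 402.5 g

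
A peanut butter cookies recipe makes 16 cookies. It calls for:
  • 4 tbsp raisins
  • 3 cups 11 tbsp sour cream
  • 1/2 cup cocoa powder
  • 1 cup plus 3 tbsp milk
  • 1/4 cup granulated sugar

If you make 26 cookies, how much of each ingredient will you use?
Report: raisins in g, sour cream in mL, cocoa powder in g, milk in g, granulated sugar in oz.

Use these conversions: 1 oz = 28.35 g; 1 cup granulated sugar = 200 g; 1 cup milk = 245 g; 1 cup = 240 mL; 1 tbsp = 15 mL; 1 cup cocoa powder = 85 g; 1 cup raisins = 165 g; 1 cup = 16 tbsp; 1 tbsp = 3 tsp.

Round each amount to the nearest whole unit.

raisins: 67 g; sour cream: 1438 mL; cocoa powder: 69 g; milk: 473 g; granulated sugar: 3 oz

Scaling factor: 26/16 = 13/8 = 1.625.
raisins: 4 tbsp × 13/8 ÷ 16 tbsp/cup × 165 g/cup ≈ 67 g
sour cream: (3 cup + 11 tbsp = 3.6875 cup) × 13/8 × 240 mL/cup ≈ 1438 mL
cocoa powder: 0.5 cup × 13/8 × 85 g/cup ≈ 69 g
milk: (1 cup + 3 tbsp = 1.1875 cup) × 13/8 × 245 g/cup ≈ 473 g
granulated sugar: 0.25 cup × 13/8 × 200 g/cup ÷ 28.35 g/oz ≈ 3 oz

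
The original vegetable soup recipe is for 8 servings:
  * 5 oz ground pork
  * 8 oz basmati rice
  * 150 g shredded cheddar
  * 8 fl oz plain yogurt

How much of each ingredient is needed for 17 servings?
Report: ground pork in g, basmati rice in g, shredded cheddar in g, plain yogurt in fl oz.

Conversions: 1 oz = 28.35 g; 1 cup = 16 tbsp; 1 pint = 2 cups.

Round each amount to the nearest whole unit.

Scaling factor: 17/8 = 2.125.
ground pork: 5 oz × 17/8 × 28.35 g/oz ≈ 301 g
basmati rice: 8 oz × 17/8 × 28.35 g/oz ≈ 482 g
shredded cheddar: 150 g × 17/8 ≈ 319 g
plain yogurt: 8 fl oz × 17/8 = 17 fl oz

ground pork: 301 g; basmati rice: 482 g; shredded cheddar: 319 g; plain yogurt: 17 fl oz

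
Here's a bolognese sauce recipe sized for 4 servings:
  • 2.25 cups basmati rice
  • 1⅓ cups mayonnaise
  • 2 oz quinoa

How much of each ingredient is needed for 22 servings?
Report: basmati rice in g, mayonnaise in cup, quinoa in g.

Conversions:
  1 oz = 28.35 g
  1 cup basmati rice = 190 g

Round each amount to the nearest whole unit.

Scaling factor: 22/4 = 11/2 = 5.5.
basmati rice: 2.25 cup × 11/2 × 190 g/cup ≈ 2351 g
mayonnaise: 4/3 cup × 11/2 ≈ 7 cup
quinoa: 2 oz × 11/2 × 28.35 g/oz ≈ 312 g

basmati rice: 2351 g; mayonnaise: 7 cup; quinoa: 312 g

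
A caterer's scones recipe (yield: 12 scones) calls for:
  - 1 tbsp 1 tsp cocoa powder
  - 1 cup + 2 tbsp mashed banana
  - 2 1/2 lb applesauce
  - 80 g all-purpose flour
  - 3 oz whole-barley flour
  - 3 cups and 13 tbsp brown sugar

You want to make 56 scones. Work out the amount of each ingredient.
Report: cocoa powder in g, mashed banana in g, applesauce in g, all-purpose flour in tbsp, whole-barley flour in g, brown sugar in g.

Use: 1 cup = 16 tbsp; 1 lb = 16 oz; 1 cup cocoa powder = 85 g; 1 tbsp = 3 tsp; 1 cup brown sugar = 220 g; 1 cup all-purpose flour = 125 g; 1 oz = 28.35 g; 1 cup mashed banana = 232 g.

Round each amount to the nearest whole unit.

Scaling factor: 56/12 = 14/3.
cocoa powder: (1 tbsp + 1 tsp = 4/3 tbsp) × 14/3 ÷ 16 tbsp/cup × 85 g/cup ≈ 33 g
mashed banana: (1 cup + 2 tbsp = 1.125 cup) × 14/3 × 232 g/cup = 1218 g
applesauce: 2.5 lb × 14/3 × 16 oz/lb × 28.35 g/oz = 5292 g
all-purpose flour: 80 g × 14/3 ÷ 125 g/cup × 16 tbsp/cup ≈ 48 tbsp
whole-barley flour: 3 oz × 14/3 × 28.35 g/oz ≈ 397 g
brown sugar: (3 cup + 13 tbsp = 3.8125 cup) × 14/3 × 220 g/cup ≈ 3914 g

cocoa powder: 33 g; mashed banana: 1218 g; applesauce: 5292 g; all-purpose flour: 48 tbsp; whole-barley flour: 397 g; brown sugar: 3914 g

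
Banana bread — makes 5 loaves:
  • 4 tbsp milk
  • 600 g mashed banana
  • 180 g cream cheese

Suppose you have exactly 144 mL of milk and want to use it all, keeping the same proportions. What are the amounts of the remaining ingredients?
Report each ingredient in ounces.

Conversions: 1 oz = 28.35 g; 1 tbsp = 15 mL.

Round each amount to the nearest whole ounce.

The original recipe has 60 mL of milk, so the scaling factor is 144 ÷ 60 = 12/5 = 2.4.
mashed banana: 600 g × 12/5 ÷ 28.35 g/oz ≈ 51 oz
cream cheese: 180 g × 12/5 ÷ 28.35 g/oz ≈ 15 oz

mashed banana: 51 oz; cream cheese: 15 oz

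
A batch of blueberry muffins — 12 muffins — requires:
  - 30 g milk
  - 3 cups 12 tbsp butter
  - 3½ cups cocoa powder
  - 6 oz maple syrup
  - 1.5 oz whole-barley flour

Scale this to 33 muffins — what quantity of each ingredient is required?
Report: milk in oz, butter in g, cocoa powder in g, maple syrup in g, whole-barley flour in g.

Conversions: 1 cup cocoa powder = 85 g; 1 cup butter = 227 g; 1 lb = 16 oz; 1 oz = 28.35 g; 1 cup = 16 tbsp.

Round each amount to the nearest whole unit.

milk: 3 oz; butter: 2341 g; cocoa powder: 818 g; maple syrup: 468 g; whole-barley flour: 117 g

Scaling factor: 33/12 = 11/4 = 2.75.
milk: 30 g × 11/4 ÷ 28.35 g/oz ≈ 3 oz
butter: (3 cup + 12 tbsp = 3.75 cup) × 11/4 × 227 g/cup ≈ 2341 g
cocoa powder: 3.5 cup × 11/4 × 85 g/cup ≈ 818 g
maple syrup: 6 oz × 11/4 × 28.35 g/oz ≈ 468 g
whole-barley flour: 1.5 oz × 11/4 × 28.35 g/oz ≈ 117 g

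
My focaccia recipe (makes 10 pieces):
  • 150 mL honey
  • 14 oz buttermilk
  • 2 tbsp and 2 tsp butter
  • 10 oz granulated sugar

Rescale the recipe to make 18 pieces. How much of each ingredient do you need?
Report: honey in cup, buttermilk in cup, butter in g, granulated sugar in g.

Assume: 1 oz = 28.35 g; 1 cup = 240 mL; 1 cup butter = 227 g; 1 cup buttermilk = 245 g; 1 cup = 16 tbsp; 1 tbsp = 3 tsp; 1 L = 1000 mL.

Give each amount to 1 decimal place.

Scaling factor: 18/10 = 9/5 = 1.8.
honey: 150 mL × 9/5 ÷ 240 mL/cup ≈ 1.1 cup
buttermilk: 14 oz × 9/5 × 28.35 g/oz ÷ 245 g/cup ≈ 2.9 cup
butter: (2 tbsp + 2 tsp = 8/3 tbsp) × 9/5 ÷ 16 tbsp/cup × 227 g/cup = 68.1 g
granulated sugar: 10 oz × 9/5 × 28.35 g/oz = 510.3 g

honey: 1.1 cup; buttermilk: 2.9 cup; butter: 68.1 g; granulated sugar: 510.3 g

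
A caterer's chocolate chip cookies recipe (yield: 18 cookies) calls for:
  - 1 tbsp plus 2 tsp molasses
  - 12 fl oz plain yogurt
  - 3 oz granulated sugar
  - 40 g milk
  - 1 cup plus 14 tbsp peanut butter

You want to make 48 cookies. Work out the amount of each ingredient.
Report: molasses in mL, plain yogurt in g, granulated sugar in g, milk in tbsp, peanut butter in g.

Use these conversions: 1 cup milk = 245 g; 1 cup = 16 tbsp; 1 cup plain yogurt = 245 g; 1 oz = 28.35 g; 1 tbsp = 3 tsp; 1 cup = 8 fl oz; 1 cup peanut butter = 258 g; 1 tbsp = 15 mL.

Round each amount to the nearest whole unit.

molasses: 67 mL; plain yogurt: 980 g; granulated sugar: 227 g; milk: 7 tbsp; peanut butter: 1290 g

Scaling factor: 48/18 = 8/3.
molasses: (1 tbsp + 2 tsp = 5/3 tbsp) × 8/3 × 15 mL/tbsp ≈ 67 mL
plain yogurt: 12 fl oz × 8/3 ÷ 8 fl oz/cup × 245 g/cup = 980 g
granulated sugar: 3 oz × 8/3 × 28.35 g/oz ≈ 227 g
milk: 40 g × 8/3 ÷ 245 g/cup × 16 tbsp/cup ≈ 7 tbsp
peanut butter: (1 cup + 14 tbsp = 1.875 cup) × 8/3 × 258 g/cup = 1290 g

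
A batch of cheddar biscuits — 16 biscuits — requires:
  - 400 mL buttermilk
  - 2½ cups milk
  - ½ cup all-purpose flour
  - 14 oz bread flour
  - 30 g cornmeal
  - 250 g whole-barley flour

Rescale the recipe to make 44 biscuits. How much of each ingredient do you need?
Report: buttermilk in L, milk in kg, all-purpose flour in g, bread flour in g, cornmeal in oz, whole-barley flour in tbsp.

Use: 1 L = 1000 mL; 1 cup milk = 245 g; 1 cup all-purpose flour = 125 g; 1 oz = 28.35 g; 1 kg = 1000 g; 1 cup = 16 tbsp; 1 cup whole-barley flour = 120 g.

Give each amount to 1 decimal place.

Scaling factor: 44/16 = 11/4 = 2.75.
buttermilk: 400 mL × 11/4 ÷ 1000 mL/L = 1.1 L
milk: 2.5 cup × 11/4 × 245 g/cup ÷ 1000 g/kg ≈ 1.7 kg
all-purpose flour: 0.5 cup × 11/4 × 125 g/cup ≈ 171.9 g
bread flour: 14 oz × 11/4 × 28.35 g/oz ≈ 1091.5 g
cornmeal: 30 g × 11/4 ÷ 28.35 g/oz ≈ 2.9 oz
whole-barley flour: 250 g × 11/4 ÷ 120 g/cup × 16 tbsp/cup ≈ 91.7 tbsp

buttermilk: 1.1 L; milk: 1.7 kg; all-purpose flour: 171.9 g; bread flour: 1091.5 g; cornmeal: 2.9 oz; whole-barley flour: 91.7 tbsp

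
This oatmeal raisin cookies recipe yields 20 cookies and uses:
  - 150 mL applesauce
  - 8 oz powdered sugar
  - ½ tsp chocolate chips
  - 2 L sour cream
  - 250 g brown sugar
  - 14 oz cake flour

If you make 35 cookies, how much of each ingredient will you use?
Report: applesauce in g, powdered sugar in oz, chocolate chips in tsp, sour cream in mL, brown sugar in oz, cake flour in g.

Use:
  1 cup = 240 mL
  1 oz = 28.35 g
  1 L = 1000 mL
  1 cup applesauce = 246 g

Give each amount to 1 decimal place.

Scaling factor: 35/20 = 7/4 = 1.75.
applesauce: 150 mL × 7/4 ÷ 240 mL/cup × 246 g/cup ≈ 269.1 g
powdered sugar: 8 oz × 7/4 = 14.0 oz
chocolate chips: 0.5 tsp × 7/4 ≈ 0.9 tsp
sour cream: 2 L × 7/4 × 1000 mL/L = 3500.0 mL
brown sugar: 250 g × 7/4 ÷ 28.35 g/oz ≈ 15.4 oz
cake flour: 14 oz × 7/4 × 28.35 g/oz ≈ 694.6 g

applesauce: 269.1 g; powdered sugar: 14.0 oz; chocolate chips: 0.9 tsp; sour cream: 3500.0 mL; brown sugar: 15.4 oz; cake flour: 694.6 g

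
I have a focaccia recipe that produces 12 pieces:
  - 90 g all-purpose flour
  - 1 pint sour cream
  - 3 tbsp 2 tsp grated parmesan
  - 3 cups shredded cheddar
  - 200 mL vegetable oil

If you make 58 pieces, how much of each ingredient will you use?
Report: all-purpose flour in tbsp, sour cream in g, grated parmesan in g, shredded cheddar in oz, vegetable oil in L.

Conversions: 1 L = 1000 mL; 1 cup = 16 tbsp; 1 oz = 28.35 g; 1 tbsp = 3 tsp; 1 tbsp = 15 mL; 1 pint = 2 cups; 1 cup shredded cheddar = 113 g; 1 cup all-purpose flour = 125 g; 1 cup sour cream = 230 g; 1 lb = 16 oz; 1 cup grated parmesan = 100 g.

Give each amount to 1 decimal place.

Scaling factor: 58/12 = 29/6.
all-purpose flour: 90 g × 29/6 ÷ 125 g/cup × 16 tbsp/cup ≈ 55.7 tbsp
sour cream: 1 pint × 29/6 × 2 cup/pint × 230 g/cup ≈ 2223.3 g
grated parmesan: (3 tbsp + 2 tsp = 11/3 tbsp) × 29/6 ÷ 16 tbsp/cup × 100 g/cup ≈ 110.8 g
shredded cheddar: 3 cup × 29/6 × 113 g/cup ÷ 28.35 g/oz ≈ 57.8 oz
vegetable oil: 200 mL × 29/6 ÷ 1000 mL/L ≈ 1.0 L

all-purpose flour: 55.7 tbsp; sour cream: 2223.3 g; grated parmesan: 110.8 g; shredded cheddar: 57.8 oz; vegetable oil: 1.0 L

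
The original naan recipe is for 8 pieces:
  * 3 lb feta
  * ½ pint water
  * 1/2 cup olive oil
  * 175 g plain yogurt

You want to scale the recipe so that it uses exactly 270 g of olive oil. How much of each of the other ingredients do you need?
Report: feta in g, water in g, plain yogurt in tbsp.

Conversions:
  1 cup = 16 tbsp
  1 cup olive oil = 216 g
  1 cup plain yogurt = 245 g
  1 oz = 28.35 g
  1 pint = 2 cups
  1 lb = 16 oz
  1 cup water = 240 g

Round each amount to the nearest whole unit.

feta: 3402 g; water: 600 g; plain yogurt: 29 tbsp

The original recipe has 108 g of olive oil, so the scaling factor is 270 ÷ 108 = 5/2 = 2.5.
feta: 3 lb × 5/2 × 16 oz/lb × 28.35 g/oz = 3402 g
water: 0.5 pint × 5/2 × 2 cup/pint × 240 g/cup = 600 g
plain yogurt: 175 g × 5/2 ÷ 245 g/cup × 16 tbsp/cup ≈ 29 tbsp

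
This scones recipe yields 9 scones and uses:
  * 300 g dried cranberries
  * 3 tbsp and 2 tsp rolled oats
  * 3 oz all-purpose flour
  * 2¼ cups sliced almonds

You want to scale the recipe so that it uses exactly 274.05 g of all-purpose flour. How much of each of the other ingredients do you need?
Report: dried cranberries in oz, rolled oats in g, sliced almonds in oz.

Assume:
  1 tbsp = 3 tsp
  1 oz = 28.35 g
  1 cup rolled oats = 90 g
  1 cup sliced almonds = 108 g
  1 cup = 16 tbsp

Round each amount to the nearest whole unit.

The original recipe has 85.05 g of all-purpose flour, so the scaling factor is 274.05 ÷ 85.05 = 29/9.
dried cranberries: 300 g × 29/9 ÷ 28.35 g/oz ≈ 34 oz
rolled oats: (3 tbsp + 2 tsp = 11/3 tbsp) × 29/9 ÷ 16 tbsp/cup × 90 g/cup ≈ 66 g
sliced almonds: 2.25 cup × 29/9 × 108 g/cup ÷ 28.35 g/oz ≈ 28 oz

dried cranberries: 34 oz; rolled oats: 66 g; sliced almonds: 28 oz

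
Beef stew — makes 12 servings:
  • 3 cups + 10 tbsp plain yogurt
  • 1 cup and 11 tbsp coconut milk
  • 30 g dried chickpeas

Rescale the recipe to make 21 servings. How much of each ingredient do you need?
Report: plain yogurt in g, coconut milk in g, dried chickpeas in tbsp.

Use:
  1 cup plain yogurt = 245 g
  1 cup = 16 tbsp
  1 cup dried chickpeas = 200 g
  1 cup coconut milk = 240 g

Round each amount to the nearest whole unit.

Scaling factor: 21/12 = 7/4 = 1.75.
plain yogurt: (3 cup + 10 tbsp = 3.625 cup) × 7/4 × 245 g/cup ≈ 1554 g
coconut milk: (1 cup + 11 tbsp = 1.6875 cup) × 7/4 × 240 g/cup ≈ 709 g
dried chickpeas: 30 g × 7/4 ÷ 200 g/cup × 16 tbsp/cup ≈ 4 tbsp

plain yogurt: 1554 g; coconut milk: 709 g; dried chickpeas: 4 tbsp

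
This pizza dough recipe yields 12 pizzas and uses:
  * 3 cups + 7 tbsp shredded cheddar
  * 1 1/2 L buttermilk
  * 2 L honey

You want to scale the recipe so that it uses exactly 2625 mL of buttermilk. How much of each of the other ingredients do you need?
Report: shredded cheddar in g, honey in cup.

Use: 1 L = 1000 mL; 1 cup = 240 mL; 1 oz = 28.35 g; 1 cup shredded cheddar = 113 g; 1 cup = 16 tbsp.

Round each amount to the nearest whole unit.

The original recipe has 1500 mL of buttermilk, so the scaling factor is 2625 ÷ 1500 = 7/4 = 1.75.
shredded cheddar: (3 cup + 7 tbsp = 3.4375 cup) × 7/4 × 113 g/cup ≈ 680 g
honey: 2 L × 7/4 × 1000 mL/L ÷ 240 mL/cup ≈ 15 cup

shredded cheddar: 680 g; honey: 15 cup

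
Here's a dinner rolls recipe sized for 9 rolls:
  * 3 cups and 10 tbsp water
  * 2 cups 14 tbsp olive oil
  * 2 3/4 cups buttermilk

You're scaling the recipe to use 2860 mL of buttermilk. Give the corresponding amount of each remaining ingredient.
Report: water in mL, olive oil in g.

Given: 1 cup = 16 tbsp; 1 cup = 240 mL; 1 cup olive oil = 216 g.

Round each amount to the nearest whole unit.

The original recipe has 660 mL of buttermilk, so the scaling factor is 2860 ÷ 660 = 13/3.
water: (3 cup + 10 tbsp = 3.625 cup) × 13/3 × 240 mL/cup = 3770 mL
olive oil: (2 cup + 14 tbsp = 2.875 cup) × 13/3 × 216 g/cup = 2691 g

water: 3770 mL; olive oil: 2691 g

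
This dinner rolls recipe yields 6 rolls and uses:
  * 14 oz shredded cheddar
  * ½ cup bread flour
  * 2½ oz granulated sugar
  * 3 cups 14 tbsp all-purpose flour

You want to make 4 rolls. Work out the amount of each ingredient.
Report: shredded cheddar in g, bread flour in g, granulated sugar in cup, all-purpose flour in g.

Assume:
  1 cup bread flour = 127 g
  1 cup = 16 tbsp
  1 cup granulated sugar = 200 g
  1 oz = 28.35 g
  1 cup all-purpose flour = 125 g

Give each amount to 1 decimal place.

Scaling factor: 4/6 = 2/3.
shredded cheddar: 14 oz × 2/3 × 28.35 g/oz = 264.6 g
bread flour: 0.5 cup × 2/3 × 127 g/cup ≈ 42.3 g
granulated sugar: 2.5 oz × 2/3 × 28.35 g/oz ÷ 200 g/cup ≈ 0.2 cup
all-purpose flour: (3 cup + 14 tbsp = 3.875 cup) × 2/3 × 125 g/cup ≈ 322.9 g

shredded cheddar: 264.6 g; bread flour: 42.3 g; granulated sugar: 0.2 cup; all-purpose flour: 322.9 g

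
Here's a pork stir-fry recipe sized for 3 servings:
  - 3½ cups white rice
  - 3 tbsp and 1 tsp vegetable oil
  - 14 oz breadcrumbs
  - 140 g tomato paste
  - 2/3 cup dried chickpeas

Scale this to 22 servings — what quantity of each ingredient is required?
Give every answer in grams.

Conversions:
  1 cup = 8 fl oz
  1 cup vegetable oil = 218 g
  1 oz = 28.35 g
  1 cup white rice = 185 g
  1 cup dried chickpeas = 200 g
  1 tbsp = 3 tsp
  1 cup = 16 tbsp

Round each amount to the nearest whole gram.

Scaling factor: 22/3.
white rice: 3.5 cup × 22/3 × 185 g/cup ≈ 4748 g
vegetable oil: (3 tbsp + 1 tsp = 10/3 tbsp) × 22/3 ÷ 16 tbsp/cup × 218 g/cup ≈ 333 g
breadcrumbs: 14 oz × 22/3 × 28.35 g/oz ≈ 2911 g
tomato paste: 140 g × 22/3 ≈ 1027 g
dried chickpeas: 2/3 cup × 22/3 × 200 g/cup ≈ 978 g

white rice: 4748 g; vegetable oil: 333 g; breadcrumbs: 2911 g; tomato paste: 1027 g; dried chickpeas: 978 g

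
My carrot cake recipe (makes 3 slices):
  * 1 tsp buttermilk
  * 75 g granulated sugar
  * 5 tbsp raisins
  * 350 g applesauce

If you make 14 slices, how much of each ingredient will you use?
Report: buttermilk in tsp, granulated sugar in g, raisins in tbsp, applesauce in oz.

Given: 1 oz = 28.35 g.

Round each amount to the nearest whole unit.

buttermilk: 5 tsp; granulated sugar: 350 g; raisins: 23 tbsp; applesauce: 58 oz

Scaling factor: 14/3.
buttermilk: 1 tsp × 14/3 ≈ 5 tsp
granulated sugar: 75 g × 14/3 = 350 g
raisins: 5 tbsp × 14/3 ≈ 23 tbsp
applesauce: 350 g × 14/3 ÷ 28.35 g/oz ≈ 58 oz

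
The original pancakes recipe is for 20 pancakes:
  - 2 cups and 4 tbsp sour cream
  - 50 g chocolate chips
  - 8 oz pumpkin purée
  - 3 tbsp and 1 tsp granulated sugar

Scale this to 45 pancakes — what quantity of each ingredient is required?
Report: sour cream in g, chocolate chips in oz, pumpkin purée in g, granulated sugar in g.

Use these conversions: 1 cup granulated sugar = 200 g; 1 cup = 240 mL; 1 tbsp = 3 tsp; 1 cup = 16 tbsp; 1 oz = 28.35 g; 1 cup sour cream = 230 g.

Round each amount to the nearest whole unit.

Scaling factor: 45/20 = 9/4 = 2.25.
sour cream: (2 cup + 4 tbsp = 2.25 cup) × 9/4 × 230 g/cup ≈ 1164 g
chocolate chips: 50 g × 9/4 ÷ 28.35 g/oz ≈ 4 oz
pumpkin purée: 8 oz × 9/4 × 28.35 g/oz ≈ 510 g
granulated sugar: (3 tbsp + 1 tsp = 10/3 tbsp) × 9/4 ÷ 16 tbsp/cup × 200 g/cup ≈ 94 g

sour cream: 1164 g; chocolate chips: 4 oz; pumpkin purée: 510 g; granulated sugar: 94 g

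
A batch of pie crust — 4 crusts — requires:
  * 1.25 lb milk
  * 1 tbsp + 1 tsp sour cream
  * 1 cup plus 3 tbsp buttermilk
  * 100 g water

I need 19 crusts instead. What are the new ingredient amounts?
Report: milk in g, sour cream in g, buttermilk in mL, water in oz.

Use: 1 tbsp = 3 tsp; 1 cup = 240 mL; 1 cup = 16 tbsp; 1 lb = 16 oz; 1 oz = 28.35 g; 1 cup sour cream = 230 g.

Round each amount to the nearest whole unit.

Scaling factor: 19/4 = 4.75.
milk: 1.25 lb × 19/4 × 16 oz/lb × 28.35 g/oz ≈ 2693 g
sour cream: (1 tbsp + 1 tsp = 4/3 tbsp) × 19/4 ÷ 16 tbsp/cup × 230 g/cup ≈ 91 g
buttermilk: (1 cup + 3 tbsp = 1.1875 cup) × 19/4 × 240 mL/cup ≈ 1354 mL
water: 100 g × 19/4 ÷ 28.35 g/oz ≈ 17 oz

milk: 2693 g; sour cream: 91 g; buttermilk: 1354 mL; water: 17 oz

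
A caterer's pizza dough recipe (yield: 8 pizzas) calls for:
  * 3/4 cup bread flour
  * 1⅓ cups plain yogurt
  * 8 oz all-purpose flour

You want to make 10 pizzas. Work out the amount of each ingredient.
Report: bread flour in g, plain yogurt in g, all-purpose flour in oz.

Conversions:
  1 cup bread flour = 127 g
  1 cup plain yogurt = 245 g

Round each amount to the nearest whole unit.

Scaling factor: 10/8 = 5/4 = 1.25.
bread flour: 0.75 cup × 5/4 × 127 g/cup ≈ 119 g
plain yogurt: 4/3 cup × 5/4 × 245 g/cup ≈ 408 g
all-purpose flour: 8 oz × 5/4 = 10 oz

bread flour: 119 g; plain yogurt: 408 g; all-purpose flour: 10 oz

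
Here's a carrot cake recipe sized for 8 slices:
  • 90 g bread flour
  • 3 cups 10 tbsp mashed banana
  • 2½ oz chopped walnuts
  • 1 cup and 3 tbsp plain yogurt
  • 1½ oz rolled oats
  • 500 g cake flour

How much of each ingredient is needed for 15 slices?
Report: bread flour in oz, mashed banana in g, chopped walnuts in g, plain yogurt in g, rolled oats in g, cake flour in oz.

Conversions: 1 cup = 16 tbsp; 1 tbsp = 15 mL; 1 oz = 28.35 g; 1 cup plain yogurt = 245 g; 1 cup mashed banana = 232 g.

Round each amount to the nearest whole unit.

bread flour: 6 oz; mashed banana: 1577 g; chopped walnuts: 133 g; plain yogurt: 546 g; rolled oats: 80 g; cake flour: 33 oz

Scaling factor: 15/8 = 1.875.
bread flour: 90 g × 15/8 ÷ 28.35 g/oz ≈ 6 oz
mashed banana: (3 cup + 10 tbsp = 3.625 cup) × 15/8 × 232 g/cup ≈ 1577 g
chopped walnuts: 2.5 oz × 15/8 × 28.35 g/oz ≈ 133 g
plain yogurt: (1 cup + 3 tbsp = 1.1875 cup) × 15/8 × 245 g/cup ≈ 546 g
rolled oats: 1.5 oz × 15/8 × 28.35 g/oz ≈ 80 g
cake flour: 500 g × 15/8 ÷ 28.35 g/oz ≈ 33 oz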